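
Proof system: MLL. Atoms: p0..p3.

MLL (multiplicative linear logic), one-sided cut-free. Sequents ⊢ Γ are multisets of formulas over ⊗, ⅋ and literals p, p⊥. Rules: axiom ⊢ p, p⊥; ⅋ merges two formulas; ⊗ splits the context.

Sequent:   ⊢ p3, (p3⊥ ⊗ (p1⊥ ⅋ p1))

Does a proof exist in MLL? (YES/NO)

Derivation trace:
[⊗]  ⊢ p3, (p3⊥ ⊗ (p1⊥ ⅋ p1))
  [Ax]  ⊢ p3, p3⊥
  [⅋]  ⊢ (p1⊥ ⅋ p1)
    [Ax]  ⊢ p1, p1⊥

Result: YES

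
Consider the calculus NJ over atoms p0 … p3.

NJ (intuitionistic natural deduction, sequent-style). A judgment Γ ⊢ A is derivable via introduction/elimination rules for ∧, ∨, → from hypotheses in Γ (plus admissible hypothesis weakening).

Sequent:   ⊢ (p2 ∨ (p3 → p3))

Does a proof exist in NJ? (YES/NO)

Proof tree:
[∨I₂]  ⊢ (p2 ∨ (p3 → p3))
  [→I]  ⊢ (p3 → p3)
    [Ax] p3 ⊢ p3

Result: YES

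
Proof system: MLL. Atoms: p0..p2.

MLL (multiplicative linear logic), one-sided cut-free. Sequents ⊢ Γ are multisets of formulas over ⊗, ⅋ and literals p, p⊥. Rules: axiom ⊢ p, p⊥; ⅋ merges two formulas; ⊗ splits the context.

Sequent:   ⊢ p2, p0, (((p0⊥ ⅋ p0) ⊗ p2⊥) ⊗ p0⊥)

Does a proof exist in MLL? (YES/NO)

Derivation (root first):
[⊗]  ⊢ p2, p0, (((p0⊥ ⅋ p0) ⊗ p2⊥) ⊗ p0⊥)
  [⊗]  ⊢ p2, ((p0⊥ ⅋ p0) ⊗ p2⊥)
    [⅋]  ⊢ (p0⊥ ⅋ p0)
      [Ax]  ⊢ p0, p0⊥
    [Ax]  ⊢ p2, p2⊥
  [Ax]  ⊢ p0, p0⊥

Result: YES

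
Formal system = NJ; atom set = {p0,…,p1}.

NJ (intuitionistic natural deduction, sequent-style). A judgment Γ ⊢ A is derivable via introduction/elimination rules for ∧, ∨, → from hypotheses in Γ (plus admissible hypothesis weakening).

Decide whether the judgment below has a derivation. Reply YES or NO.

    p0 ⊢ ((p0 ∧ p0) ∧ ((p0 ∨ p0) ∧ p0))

Derivation (root first):
[∧I] p0 ⊢ ((p0 ∧ p0) ∧ ((p0 ∨ p0) ∧ p0))
  [∧I] p0 ⊢ (p0 ∧ p0)
    [Ax] p0 ⊢ p0
    [Wk] p0, p0 ⊢ p0
      [Ax] p0 ⊢ p0
  [∧I] p0 ⊢ ((p0 ∨ p0) ∧ p0)
    [∨I₁] p0, p0 ⊢ (p0 ∨ p0)
      [Wk] p0, p0 ⊢ p0
        [Ax] p0 ⊢ p0
    [Ax] p0 ⊢ p0

Result: YES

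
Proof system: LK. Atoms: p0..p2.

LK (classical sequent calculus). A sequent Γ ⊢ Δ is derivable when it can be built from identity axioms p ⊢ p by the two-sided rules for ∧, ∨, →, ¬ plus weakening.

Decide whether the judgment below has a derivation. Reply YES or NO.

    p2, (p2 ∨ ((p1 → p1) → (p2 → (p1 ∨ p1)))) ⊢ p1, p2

Derivation trace:
[∨L] p2, (p2 ∨ ((p1 → p1) → (p2 → (p1 ∨ p1)))) ⊢ p1, p2
  [Ax] p2 ⊢ p2
  [→L] p2, ((p1 → p1) → (p2 → (p1 ∨ p1))) ⊢ p1
    [WL] p2 ⊢ (p1 → p1)
      [→R]  ⊢ (p1 → p1)
        [Ax] p1 ⊢ p1
    [→L] p2, (p2 → (p1 ∨ p1)) ⊢ p1
      [Ax] p2 ⊢ p2
      [∨L] (p1 ∨ p1) ⊢ p1
        [Ax] p1 ⊢ p1
        [Ax] p1 ⊢ p1

Result: YES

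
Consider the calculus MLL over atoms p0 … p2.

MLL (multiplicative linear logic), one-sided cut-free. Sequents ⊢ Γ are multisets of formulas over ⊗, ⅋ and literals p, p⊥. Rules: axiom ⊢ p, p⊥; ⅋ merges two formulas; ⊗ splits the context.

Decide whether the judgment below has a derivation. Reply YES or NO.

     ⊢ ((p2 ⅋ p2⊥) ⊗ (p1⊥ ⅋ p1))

Derivation (root first):
[⊗]  ⊢ ((p2 ⅋ p2⊥) ⊗ (p1⊥ ⅋ p1))
  [⅋]  ⊢ (p2 ⅋ p2⊥)
    [Ax]  ⊢ p2, p2⊥
  [⅋]  ⊢ (p1⊥ ⅋ p1)
    [Ax]  ⊢ p1, p1⊥

Result: YES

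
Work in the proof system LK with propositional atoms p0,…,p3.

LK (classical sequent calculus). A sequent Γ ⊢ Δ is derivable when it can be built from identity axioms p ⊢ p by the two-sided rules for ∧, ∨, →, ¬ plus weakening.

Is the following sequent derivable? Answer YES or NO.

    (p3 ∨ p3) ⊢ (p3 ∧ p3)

Derivation (root first):
[∧R] (p3 ∨ p3) ⊢ (p3 ∧ p3)
  [∨L] (p3 ∨ p3) ⊢ p3
    [Ax] p3 ⊢ p3
    [Ax] p3 ⊢ p3
  [∨L] (p3 ∨ p3) ⊢ p3
    [Ax] p3 ⊢ p3
    [Ax] p3 ⊢ p3

Result: YES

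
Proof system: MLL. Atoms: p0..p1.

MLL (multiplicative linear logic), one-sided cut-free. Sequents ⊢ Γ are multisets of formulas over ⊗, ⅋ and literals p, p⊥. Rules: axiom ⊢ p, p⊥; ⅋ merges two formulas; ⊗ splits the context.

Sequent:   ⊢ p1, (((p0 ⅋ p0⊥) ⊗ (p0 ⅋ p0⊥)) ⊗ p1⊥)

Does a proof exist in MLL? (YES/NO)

Derivation (root first):
[⊗]  ⊢ p1, (((p0 ⅋ p0⊥) ⊗ (p0 ⅋ p0⊥)) ⊗ p1⊥)
  [⊗]  ⊢ ((p0 ⅋ p0⊥) ⊗ (p0 ⅋ p0⊥))
    [⅋]  ⊢ (p0 ⅋ p0⊥)
      [Ax]  ⊢ p0, p0⊥
    [⅋]  ⊢ (p0 ⅋ p0⊥)
      [Ax]  ⊢ p0, p0⊥
  [Ax]  ⊢ p1, p1⊥

Result: YES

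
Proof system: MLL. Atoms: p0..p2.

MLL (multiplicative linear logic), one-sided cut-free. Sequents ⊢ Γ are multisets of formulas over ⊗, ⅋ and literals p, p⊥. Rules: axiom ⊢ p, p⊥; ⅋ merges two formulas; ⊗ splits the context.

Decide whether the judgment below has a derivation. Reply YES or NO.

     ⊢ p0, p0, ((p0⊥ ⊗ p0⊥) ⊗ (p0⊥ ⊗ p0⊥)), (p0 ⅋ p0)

Derivation trace:
[⅋]  ⊢ p0, p0, ((p0⊥ ⊗ p0⊥) ⊗ (p0⊥ ⊗ p0⊥)), (p0 ⅋ p0)
  [⊗]  ⊢ p0, p0, p0, p0, ((p0⊥ ⊗ p0⊥) ⊗ (p0⊥ ⊗ p0⊥))
    [⊗]  ⊢ p0, p0, (p0⊥ ⊗ p0⊥)
      [Ax]  ⊢ p0, p0⊥
      [Ax]  ⊢ p0, p0⊥
    [⊗]  ⊢ p0, p0, (p0⊥ ⊗ p0⊥)
      [Ax]  ⊢ p0, p0⊥
      [Ax]  ⊢ p0, p0⊥

Result: YES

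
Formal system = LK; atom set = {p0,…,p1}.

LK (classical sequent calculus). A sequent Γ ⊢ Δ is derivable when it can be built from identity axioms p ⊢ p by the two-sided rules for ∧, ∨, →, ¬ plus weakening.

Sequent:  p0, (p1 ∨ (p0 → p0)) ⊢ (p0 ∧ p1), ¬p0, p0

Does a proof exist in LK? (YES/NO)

Proof tree:
[∨L] p0, (p1 ∨ (p0 → p0)) ⊢ (p0 ∧ p1), ¬p0, p0
  [¬R] p1 ⊢ (p0 ∧ p1), ¬p0
    [∧R] p1, p0 ⊢ (p0 ∧ p1)
      [Ax] p0 ⊢ p0
      [Ax] p1 ⊢ p1
  [→L] p0, (p0 → p0) ⊢ p0
    [Ax] p0 ⊢ p0
    [Ax] p0 ⊢ p0

Result: YES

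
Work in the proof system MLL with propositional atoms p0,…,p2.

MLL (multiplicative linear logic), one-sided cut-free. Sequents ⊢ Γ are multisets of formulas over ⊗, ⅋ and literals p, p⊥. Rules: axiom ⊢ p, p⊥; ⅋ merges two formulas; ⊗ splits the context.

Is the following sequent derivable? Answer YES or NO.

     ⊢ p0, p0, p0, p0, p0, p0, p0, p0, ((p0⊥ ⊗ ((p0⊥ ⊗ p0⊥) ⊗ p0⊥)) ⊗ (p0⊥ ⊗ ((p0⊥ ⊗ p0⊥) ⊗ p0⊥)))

Proof tree:
[⊗]  ⊢ p0, p0, p0, p0, p0, p0, p0, p0, ((p0⊥ ⊗ ((p0⊥ ⊗ p0⊥) ⊗ p0⊥)) ⊗ (p0⊥ ⊗ ((p0⊥ ⊗ p0⊥) ⊗ p0⊥)))
  [⊗]  ⊢ p0, p0, p0, p0, (p0⊥ ⊗ ((p0⊥ ⊗ p0⊥) ⊗ p0⊥))
    [Ax]  ⊢ p0, p0⊥
    [⊗]  ⊢ p0, p0, p0, ((p0⊥ ⊗ p0⊥) ⊗ p0⊥)
      [⊗]  ⊢ p0, p0, (p0⊥ ⊗ p0⊥)
        [Ax]  ⊢ p0, p0⊥
        [Ax]  ⊢ p0, p0⊥
      [Ax]  ⊢ p0, p0⊥
  [⊗]  ⊢ p0, p0, p0, p0, (p0⊥ ⊗ ((p0⊥ ⊗ p0⊥) ⊗ p0⊥))
    [Ax]  ⊢ p0, p0⊥
    [⊗]  ⊢ p0, p0, p0, ((p0⊥ ⊗ p0⊥) ⊗ p0⊥)
      [⊗]  ⊢ p0, p0, (p0⊥ ⊗ p0⊥)
        [Ax]  ⊢ p0, p0⊥
        [Ax]  ⊢ p0, p0⊥
      [Ax]  ⊢ p0, p0⊥

Result: YES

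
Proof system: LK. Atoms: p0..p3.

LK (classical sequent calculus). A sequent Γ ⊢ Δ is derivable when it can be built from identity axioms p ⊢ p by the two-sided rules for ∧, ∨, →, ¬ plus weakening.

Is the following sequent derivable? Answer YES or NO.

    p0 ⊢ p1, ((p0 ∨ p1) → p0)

Derivation trace:
[WL] p0 ⊢ p1, ((p0 ∨ p1) → p0)
  [→R]  ⊢ p1, ((p0 ∨ p1) → p0)
    [∨L] (p0 ∨ p1) ⊢ p1, p0
      [Ax] p0 ⊢ p0
      [Ax] p1 ⊢ p1

Result: YES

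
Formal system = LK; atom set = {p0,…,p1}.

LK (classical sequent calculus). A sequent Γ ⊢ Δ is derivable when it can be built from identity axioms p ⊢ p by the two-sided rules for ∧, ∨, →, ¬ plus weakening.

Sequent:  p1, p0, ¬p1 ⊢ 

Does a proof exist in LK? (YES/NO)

Derivation (root first):
[¬L] p1, p0, ¬p1 ⊢ 
  [WL] p1, p0 ⊢ p1
    [Ax] p1 ⊢ p1

Result: YES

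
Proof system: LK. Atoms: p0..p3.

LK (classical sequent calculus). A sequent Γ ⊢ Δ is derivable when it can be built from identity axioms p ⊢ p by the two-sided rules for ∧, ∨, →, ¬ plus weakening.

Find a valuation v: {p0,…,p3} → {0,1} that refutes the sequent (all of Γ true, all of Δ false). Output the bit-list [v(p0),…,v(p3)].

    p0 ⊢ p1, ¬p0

Enumerate valuations to refute Γ ⊢ Δ:
  v=0000: Γ:[p0=F] Δ:[p1=F, ¬p0=T] refutes=False
  v=0001: Γ:[p0=F] Δ:[p1=F, ¬p0=T] refutes=False
  v=0010: Γ:[p0=F] Δ:[p1=F, ¬p0=T] refutes=False
  v=0011: Γ:[p0=F] Δ:[p1=F, ¬p0=T] refutes=False
  v=0100: Γ:[p0=F] Δ:[p1=T, ¬p0=T] refutes=False
  v=0101: Γ:[p0=F] Δ:[p1=T, ¬p0=T] refutes=False
  v=0110: Γ:[p0=F] Δ:[p1=T, ¬p0=T] refutes=False
  v=0111: Γ:[p0=F] Δ:[p1=T, ¬p0=T] refutes=False
  v=1000: Γ:[p0=T] Δ:[p1=F, ¬p0=F] refutes=True  ← countermodel

Result: [1, 0, 0, 0]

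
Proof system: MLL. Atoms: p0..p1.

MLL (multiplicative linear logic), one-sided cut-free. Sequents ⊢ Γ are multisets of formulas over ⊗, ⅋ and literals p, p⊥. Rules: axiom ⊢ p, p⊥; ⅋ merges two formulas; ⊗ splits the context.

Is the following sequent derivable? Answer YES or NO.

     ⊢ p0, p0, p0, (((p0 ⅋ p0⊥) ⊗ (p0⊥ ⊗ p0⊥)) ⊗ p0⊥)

Derivation (root first):
[⊗]  ⊢ p0, p0, p0, (((p0 ⅋ p0⊥) ⊗ (p0⊥ ⊗ p0⊥)) ⊗ p0⊥)
  [⊗]  ⊢ p0, p0, ((p0 ⅋ p0⊥) ⊗ (p0⊥ ⊗ p0⊥))
    [⅋]  ⊢ (p0 ⅋ p0⊥)
      [Ax]  ⊢ p0, p0⊥
    [⊗]  ⊢ p0, p0, (p0⊥ ⊗ p0⊥)
      [Ax]  ⊢ p0, p0⊥
      [Ax]  ⊢ p0, p0⊥
  [Ax]  ⊢ p0, p0⊥

Result: YES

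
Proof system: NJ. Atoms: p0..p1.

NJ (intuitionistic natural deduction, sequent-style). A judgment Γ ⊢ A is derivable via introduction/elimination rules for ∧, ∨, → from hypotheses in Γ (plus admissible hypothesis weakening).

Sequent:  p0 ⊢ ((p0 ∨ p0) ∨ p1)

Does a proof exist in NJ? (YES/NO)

Derivation trace:
[∨I₁] p0 ⊢ ((p0 ∨ p0) ∨ p1)
  [∨I₁] p0 ⊢ (p0 ∨ p0)
    [Ax] p0 ⊢ p0

Result: YES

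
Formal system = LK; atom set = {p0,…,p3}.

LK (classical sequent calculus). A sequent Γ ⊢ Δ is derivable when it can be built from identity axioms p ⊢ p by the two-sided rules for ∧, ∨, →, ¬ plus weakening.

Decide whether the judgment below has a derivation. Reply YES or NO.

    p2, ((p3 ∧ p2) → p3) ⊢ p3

Truth-table refutation:
  v=0000: Γ:[p2=F, ((p3 ∧ p2) → p3)=T] Δ:[p3=F] refutes=False
  v=0001: Γ:[p2=F, ((p3 ∧ p2) → p3)=T] Δ:[p3=T] refutes=False
  v=0010: Γ:[p2=T, ((p3 ∧ p2) → p3)=T] Δ:[p3=F] refutes=True  ← countermodel

Result: NO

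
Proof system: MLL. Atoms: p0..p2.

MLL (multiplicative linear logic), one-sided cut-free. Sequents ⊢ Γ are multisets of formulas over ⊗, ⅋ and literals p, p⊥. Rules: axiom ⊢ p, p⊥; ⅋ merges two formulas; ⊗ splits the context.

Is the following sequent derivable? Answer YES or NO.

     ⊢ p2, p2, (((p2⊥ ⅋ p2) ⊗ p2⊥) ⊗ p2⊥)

Derivation (root first):
[⊗]  ⊢ p2, p2, (((p2⊥ ⅋ p2) ⊗ p2⊥) ⊗ p2⊥)
  [⊗]  ⊢ p2, ((p2⊥ ⅋ p2) ⊗ p2⊥)
    [⅋]  ⊢ (p2⊥ ⅋ p2)
      [Ax]  ⊢ p2, p2⊥
    [Ax]  ⊢ p2, p2⊥
  [Ax]  ⊢ p2, p2⊥

Result: YES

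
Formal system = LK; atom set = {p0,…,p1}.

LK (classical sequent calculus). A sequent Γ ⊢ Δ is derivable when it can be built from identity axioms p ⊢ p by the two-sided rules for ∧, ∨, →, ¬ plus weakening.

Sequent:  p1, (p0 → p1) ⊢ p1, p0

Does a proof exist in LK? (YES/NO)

Derivation trace:
[→L] p1, (p0 → p1) ⊢ p1, p0
  [WR] p1 ⊢ p1, p0, p0
    [WR] p1 ⊢ p1, p0
      [Ax] p1 ⊢ p1
  [Ax] p1 ⊢ p1

Result: YES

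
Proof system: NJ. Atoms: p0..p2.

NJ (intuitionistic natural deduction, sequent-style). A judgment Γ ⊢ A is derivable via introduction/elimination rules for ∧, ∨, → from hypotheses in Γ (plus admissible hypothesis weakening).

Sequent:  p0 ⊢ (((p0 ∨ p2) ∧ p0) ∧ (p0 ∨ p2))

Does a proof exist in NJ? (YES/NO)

Proof tree:
[∧I] p0 ⊢ (((p0 ∨ p2) ∧ p0) ∧ (p0 ∨ p2))
  [∧I] p0 ⊢ ((p0 ∨ p2) ∧ p0)
    [∨I₁] p0 ⊢ (p0 ∨ p2)
      [Ax] p0 ⊢ p0
    [Ax] p0 ⊢ p0
  [∨I₁] p0 ⊢ (p0 ∨ p2)
    [Ax] p0 ⊢ p0

Result: YES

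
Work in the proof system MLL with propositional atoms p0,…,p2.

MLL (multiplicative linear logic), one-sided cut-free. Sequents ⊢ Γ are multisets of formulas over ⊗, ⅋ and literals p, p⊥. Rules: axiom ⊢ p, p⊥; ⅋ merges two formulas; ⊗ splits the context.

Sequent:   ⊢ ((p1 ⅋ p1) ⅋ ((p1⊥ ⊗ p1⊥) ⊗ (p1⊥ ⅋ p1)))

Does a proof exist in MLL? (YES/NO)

Proof tree:
[⅋]  ⊢ ((p1 ⅋ p1) ⅋ ((p1⊥ ⊗ p1⊥) ⊗ (p1⊥ ⅋ p1)))
  [⅋]  ⊢ ((p1⊥ ⊗ p1⊥) ⊗ (p1⊥ ⅋ p1)), (p1 ⅋ p1)
    [⊗]  ⊢ p1, p1, ((p1⊥ ⊗ p1⊥) ⊗ (p1⊥ ⅋ p1))
      [⊗]  ⊢ p1, p1, (p1⊥ ⊗ p1⊥)
        [Ax]  ⊢ p1, p1⊥
        [Ax]  ⊢ p1, p1⊥
      [⅋]  ⊢ (p1⊥ ⅋ p1)
        [Ax]  ⊢ p1, p1⊥

Result: YES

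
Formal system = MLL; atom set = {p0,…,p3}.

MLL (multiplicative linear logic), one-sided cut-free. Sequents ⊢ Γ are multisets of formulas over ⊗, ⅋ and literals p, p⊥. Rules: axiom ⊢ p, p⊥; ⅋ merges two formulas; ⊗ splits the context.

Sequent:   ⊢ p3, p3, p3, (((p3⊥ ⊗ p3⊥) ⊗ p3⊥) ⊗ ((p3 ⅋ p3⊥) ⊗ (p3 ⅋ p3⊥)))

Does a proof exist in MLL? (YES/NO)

Derivation (root first):
[⊗]  ⊢ p3, p3, p3, (((p3⊥ ⊗ p3⊥) ⊗ p3⊥) ⊗ ((p3 ⅋ p3⊥) ⊗ (p3 ⅋ p3⊥)))
  [⊗]  ⊢ p3, p3, p3, ((p3⊥ ⊗ p3⊥) ⊗ p3⊥)
    [⊗]  ⊢ p3, p3, (p3⊥ ⊗ p3⊥)
      [Ax]  ⊢ p3, p3⊥
      [Ax]  ⊢ p3, p3⊥
    [Ax]  ⊢ p3, p3⊥
  [⊗]  ⊢ ((p3 ⅋ p3⊥) ⊗ (p3 ⅋ p3⊥))
    [⅋]  ⊢ (p3 ⅋ p3⊥)
      [Ax]  ⊢ p3, p3⊥
    [⅋]  ⊢ (p3 ⅋ p3⊥)
      [Ax]  ⊢ p3, p3⊥

Result: YES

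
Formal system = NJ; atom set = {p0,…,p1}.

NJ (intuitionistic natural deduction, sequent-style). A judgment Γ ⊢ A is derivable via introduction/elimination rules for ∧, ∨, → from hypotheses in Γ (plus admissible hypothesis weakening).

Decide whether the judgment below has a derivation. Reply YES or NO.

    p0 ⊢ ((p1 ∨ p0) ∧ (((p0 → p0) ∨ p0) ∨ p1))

Proof tree:
[∧I] p0 ⊢ ((p1 ∨ p0) ∧ (((p0 → p0) ∨ p0) ∨ p1))
  [∨I₂] p0 ⊢ (p1 ∨ p0)
    [Ax] p0 ⊢ p0
  [∨I₁]  ⊢ (((p0 → p0) ∨ p0) ∨ p1)
    [∨I₁]  ⊢ ((p0 → p0) ∨ p0)
      [→I]  ⊢ (p0 → p0)
        [Ax] p0 ⊢ p0

Result: YES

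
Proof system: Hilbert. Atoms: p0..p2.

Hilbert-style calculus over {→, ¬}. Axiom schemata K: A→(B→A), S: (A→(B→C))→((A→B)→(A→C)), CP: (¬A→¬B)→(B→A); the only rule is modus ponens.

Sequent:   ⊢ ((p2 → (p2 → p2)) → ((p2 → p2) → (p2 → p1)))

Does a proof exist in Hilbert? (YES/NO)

Enumerate valuations to refute Γ ⊢ Δ:
  v=000: Γ:[] Δ:[((p2 → (p2 → p2)) → ((p2 → p2) → (p2 → p1)))=T] refutes=False
  v=001: Γ:[] Δ:[((p2 → (p2 → p2)) → ((p2 → p2) → (p2 → p1)))=F] refutes=True  ← countermodel

Result: NO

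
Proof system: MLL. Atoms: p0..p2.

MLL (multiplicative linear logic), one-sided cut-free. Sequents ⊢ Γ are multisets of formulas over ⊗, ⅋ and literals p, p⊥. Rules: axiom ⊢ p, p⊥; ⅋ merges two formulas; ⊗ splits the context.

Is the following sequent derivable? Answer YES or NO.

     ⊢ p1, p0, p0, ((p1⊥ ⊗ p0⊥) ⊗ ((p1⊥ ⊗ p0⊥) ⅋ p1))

Derivation trace:
[⊗]  ⊢ p1, p0, p0, ((p1⊥ ⊗ p0⊥) ⊗ ((p1⊥ ⊗ p0⊥) ⅋ p1))
  [⊗]  ⊢ p1, p0, (p1⊥ ⊗ p0⊥)
    [Ax]  ⊢ p1, p1⊥
    [Ax]  ⊢ p0, p0⊥
  [⅋]  ⊢ p0, ((p1⊥ ⊗ p0⊥) ⅋ p1)
    [⊗]  ⊢ p1, p0, (p1⊥ ⊗ p0⊥)
      [Ax]  ⊢ p1, p1⊥
      [Ax]  ⊢ p0, p0⊥

Result: YES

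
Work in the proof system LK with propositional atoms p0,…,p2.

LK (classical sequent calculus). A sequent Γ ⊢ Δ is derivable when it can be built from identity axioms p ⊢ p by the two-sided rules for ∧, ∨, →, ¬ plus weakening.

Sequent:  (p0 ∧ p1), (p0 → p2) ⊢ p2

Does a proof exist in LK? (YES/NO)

Proof tree:
[→L] (p0 ∧ p1), (p0 → p2) ⊢ p2
  [∧L] (p0 ∧ p1) ⊢ p0
    [WL] p0, p1 ⊢ p0
      [Ax] p0 ⊢ p0
  [WR] p2 ⊢ p2, p2
    [Ax] p2 ⊢ p2

Result: YES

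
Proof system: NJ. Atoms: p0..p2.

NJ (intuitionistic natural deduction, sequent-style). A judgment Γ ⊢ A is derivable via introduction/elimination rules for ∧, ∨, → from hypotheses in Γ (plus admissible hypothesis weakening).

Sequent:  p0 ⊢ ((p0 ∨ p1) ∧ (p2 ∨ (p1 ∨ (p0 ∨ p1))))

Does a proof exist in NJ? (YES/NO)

Derivation (root first):
[∧I] p0 ⊢ ((p0 ∨ p1) ∧ (p2 ∨ (p1 ∨ (p0 ∨ p1))))
  [∨I₁] p0 ⊢ (p0 ∨ p1)
    [Ax] p0 ⊢ p0
  [∨I₂] p0 ⊢ (p2 ∨ (p1 ∨ (p0 ∨ p1)))
    [∨I₂] p0 ⊢ (p1 ∨ (p0 ∨ p1))
      [∨I₁] p0 ⊢ (p0 ∨ p1)
        [Ax] p0 ⊢ p0

Result: YES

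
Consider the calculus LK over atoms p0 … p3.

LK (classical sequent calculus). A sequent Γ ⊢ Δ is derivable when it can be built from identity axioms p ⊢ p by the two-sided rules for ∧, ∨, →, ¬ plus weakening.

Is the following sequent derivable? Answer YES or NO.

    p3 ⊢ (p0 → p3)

Proof tree:
[→R] p3 ⊢ (p0 → p3)
  [WL] p3, p0 ⊢ p3
    [Ax] p3 ⊢ p3

Result: YES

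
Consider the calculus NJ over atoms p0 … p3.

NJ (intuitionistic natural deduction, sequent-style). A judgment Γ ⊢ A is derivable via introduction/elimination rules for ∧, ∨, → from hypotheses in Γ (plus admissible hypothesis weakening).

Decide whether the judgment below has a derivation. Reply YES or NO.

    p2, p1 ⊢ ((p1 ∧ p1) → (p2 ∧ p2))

Proof tree:
[→I] p2, p1 ⊢ ((p1 ∧ p1) → (p2 ∧ p2))
  [Wk] p2, p1, (p1 ∧ p1) ⊢ (p2 ∧ p2)
    [Wk] p2, p1 ⊢ (p2 ∧ p2)
      [∧I] p2 ⊢ (p2 ∧ p2)
        [Ax] p2 ⊢ p2
        [Ax] p2 ⊢ p2

Result: YES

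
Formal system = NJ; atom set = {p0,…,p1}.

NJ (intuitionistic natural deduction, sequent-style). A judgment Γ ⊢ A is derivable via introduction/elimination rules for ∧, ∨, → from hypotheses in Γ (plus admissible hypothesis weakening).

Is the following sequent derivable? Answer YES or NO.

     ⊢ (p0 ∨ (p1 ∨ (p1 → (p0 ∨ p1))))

Derivation trace:
[∨I₂]  ⊢ (p0 ∨ (p1 ∨ (p1 → (p0 ∨ p1))))
  [∨I₂]  ⊢ (p1 ∨ (p1 → (p0 ∨ p1)))
    [→I]  ⊢ (p1 → (p0 ∨ p1))
      [∨I₂] p1 ⊢ (p0 ∨ p1)
        [Ax] p1 ⊢ p1

Result: YES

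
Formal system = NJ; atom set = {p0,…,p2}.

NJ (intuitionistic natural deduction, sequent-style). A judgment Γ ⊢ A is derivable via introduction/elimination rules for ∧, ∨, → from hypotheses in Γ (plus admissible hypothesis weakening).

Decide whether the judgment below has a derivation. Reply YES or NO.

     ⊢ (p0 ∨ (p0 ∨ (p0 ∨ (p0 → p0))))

Proof tree:
[∨I₂]  ⊢ (p0 ∨ (p0 ∨ (p0 ∨ (p0 → p0))))
  [∨I₂]  ⊢ (p0 ∨ (p0 ∨ (p0 → p0)))
    [∨I₂]  ⊢ (p0 ∨ (p0 → p0))
      [→I]  ⊢ (p0 → p0)
        [Ax] p0 ⊢ p0

Result: YES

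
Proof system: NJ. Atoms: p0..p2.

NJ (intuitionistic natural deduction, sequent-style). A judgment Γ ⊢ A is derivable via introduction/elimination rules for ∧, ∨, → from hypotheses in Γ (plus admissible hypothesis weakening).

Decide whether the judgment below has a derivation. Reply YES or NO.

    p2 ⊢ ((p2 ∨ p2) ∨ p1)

Derivation trace:
[∨I₁] p2 ⊢ ((p2 ∨ p2) ∨ p1)
  [∨I₂] p2 ⊢ (p2 ∨ p2)
    [Ax] p2 ⊢ p2

Result: YES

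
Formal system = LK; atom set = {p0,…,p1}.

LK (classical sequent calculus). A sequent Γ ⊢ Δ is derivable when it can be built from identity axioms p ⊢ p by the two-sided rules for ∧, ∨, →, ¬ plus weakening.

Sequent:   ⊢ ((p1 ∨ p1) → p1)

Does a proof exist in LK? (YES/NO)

Derivation (root first):
[→R]  ⊢ ((p1 ∨ p1) → p1)
  [∨L] (p1 ∨ p1) ⊢ p1
    [Ax] p1 ⊢ p1
    [Ax] p1 ⊢ p1

Result: YES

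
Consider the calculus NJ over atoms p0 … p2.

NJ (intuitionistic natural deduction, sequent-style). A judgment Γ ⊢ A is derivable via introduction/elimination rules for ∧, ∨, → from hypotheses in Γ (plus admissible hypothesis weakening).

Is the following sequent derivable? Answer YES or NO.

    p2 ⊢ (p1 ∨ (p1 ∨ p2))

Derivation trace:
[∨I₂] p2 ⊢ (p1 ∨ (p1 ∨ p2))
  [∨I₂] p2 ⊢ (p1 ∨ p2)
    [Ax] p2 ⊢ p2

Result: YES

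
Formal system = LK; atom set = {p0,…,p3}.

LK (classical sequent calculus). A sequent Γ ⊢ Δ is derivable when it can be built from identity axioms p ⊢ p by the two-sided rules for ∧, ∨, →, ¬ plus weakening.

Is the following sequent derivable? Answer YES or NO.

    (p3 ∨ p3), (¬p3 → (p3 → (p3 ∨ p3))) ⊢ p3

Derivation (root first):
[→L] (p3 ∨ p3), (¬p3 → (p3 → (p3 ∨ p3))) ⊢ p3
  [¬R]  ⊢ p3, ¬p3
    [Ax] p3 ⊢ p3
  [→L] (p3 ∨ p3), (p3 → (p3 ∨ p3)) ⊢ p3
    [∨L] (p3 ∨ p3) ⊢ p3
      [Ax] p3 ⊢ p3
      [Ax] p3 ⊢ p3
    [∨L] (p3 ∨ p3) ⊢ p3
      [Ax] p3 ⊢ p3
      [Ax] p3 ⊢ p3

Result: YES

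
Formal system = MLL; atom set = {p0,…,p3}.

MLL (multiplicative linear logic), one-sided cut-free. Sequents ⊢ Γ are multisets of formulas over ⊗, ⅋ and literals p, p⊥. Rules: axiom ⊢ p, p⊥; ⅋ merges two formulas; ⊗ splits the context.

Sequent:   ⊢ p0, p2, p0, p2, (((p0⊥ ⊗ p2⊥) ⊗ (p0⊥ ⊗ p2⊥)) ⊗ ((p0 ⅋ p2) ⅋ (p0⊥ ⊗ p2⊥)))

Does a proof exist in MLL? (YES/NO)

Derivation trace:
[⊗]  ⊢ p0, p2, p0, p2, (((p0⊥ ⊗ p2⊥) ⊗ (p0⊥ ⊗ p2⊥)) ⊗ ((p0 ⅋ p2) ⅋ (p0⊥ ⊗ p2⊥)))
  [⊗]  ⊢ p0, p2, p0, p2, ((p0⊥ ⊗ p2⊥) ⊗ (p0⊥ ⊗ p2⊥))
    [⊗]  ⊢ p0, p2, (p0⊥ ⊗ p2⊥)
      [Ax]  ⊢ p0, p0⊥
      [Ax]  ⊢ p2, p2⊥
    [⊗]  ⊢ p0, p2, (p0⊥ ⊗ p2⊥)
      [Ax]  ⊢ p0, p0⊥
      [Ax]  ⊢ p2, p2⊥
  [⅋]  ⊢ ((p0 ⅋ p2) ⅋ (p0⊥ ⊗ p2⊥))
    [⅋]  ⊢ (p0⊥ ⊗ p2⊥), (p0 ⅋ p2)
      [⊗]  ⊢ p0, p2, (p0⊥ ⊗ p2⊥)
        [Ax]  ⊢ p0, p0⊥
        [Ax]  ⊢ p2, p2⊥

Result: YES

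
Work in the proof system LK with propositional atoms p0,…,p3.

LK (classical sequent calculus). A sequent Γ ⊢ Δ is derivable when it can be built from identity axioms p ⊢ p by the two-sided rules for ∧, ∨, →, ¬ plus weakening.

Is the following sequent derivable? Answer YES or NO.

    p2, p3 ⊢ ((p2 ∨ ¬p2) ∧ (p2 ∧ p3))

Derivation trace:
[∧R] p2, p3 ⊢ ((p2 ∨ ¬p2) ∧ (p2 ∧ p3))
  [∨R]  ⊢ (p2 ∨ ¬p2)
    [¬R]  ⊢ p2, ¬p2
      [Ax] p2 ⊢ p2
  [∧R] p2, p3 ⊢ (p2 ∧ p3)
    [Ax] p2 ⊢ p2
    [Ax] p3 ⊢ p3

Result: YES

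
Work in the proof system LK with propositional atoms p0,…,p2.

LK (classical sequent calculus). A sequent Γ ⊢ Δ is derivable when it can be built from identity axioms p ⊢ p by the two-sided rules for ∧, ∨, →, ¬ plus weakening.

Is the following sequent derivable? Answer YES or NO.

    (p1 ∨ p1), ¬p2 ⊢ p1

Derivation trace:
[¬L] (p1 ∨ p1), ¬p2 ⊢ p1
  [∨L] (p1 ∨ p1) ⊢ p1, p2
    [WR] p1 ⊢ p1, p2
      [Ax] p1 ⊢ p1
    [Ax] p1 ⊢ p1

Result: YES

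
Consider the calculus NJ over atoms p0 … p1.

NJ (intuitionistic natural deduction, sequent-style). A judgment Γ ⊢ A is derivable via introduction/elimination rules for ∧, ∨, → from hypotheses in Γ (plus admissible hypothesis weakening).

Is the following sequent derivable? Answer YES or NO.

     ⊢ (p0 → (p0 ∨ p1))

Derivation trace:
[→I]  ⊢ (p0 → (p0 ∨ p1))
  [∨I₁] p0 ⊢ (p0 ∨ p1)
    [Ax] p0 ⊢ p0

Result: YES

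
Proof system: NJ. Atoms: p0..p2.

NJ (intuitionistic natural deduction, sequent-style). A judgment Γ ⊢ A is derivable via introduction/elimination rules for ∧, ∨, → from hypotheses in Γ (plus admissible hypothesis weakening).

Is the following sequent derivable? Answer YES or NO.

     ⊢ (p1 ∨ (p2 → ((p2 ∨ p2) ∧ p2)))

Derivation (root first):
[∨I₂]  ⊢ (p1 ∨ (p2 → ((p2 ∨ p2) ∧ p2)))
  [→I]  ⊢ (p2 → ((p2 ∨ p2) ∧ p2))
    [∧I] p2 ⊢ ((p2 ∨ p2) ∧ p2)
      [∨I₂] p2 ⊢ (p2 ∨ p2)
        [Ax] p2 ⊢ p2
      [Wk] p2, p2 ⊢ p2
        [Ax] p2 ⊢ p2

Result: YES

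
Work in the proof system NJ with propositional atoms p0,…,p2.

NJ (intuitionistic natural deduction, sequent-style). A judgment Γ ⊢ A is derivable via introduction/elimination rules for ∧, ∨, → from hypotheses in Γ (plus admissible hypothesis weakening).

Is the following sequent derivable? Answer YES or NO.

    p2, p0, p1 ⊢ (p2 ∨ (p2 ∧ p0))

Derivation (root first):
[∨I₂] p2, p0, p1 ⊢ (p2 ∨ (p2 ∧ p0))
  [Wk] p2, p0, p1 ⊢ (p2 ∧ p0)
    [∧I] p2, p0 ⊢ (p2 ∧ p0)
      [Ax] p2 ⊢ p2
      [Ax] p0 ⊢ p0

Result: YES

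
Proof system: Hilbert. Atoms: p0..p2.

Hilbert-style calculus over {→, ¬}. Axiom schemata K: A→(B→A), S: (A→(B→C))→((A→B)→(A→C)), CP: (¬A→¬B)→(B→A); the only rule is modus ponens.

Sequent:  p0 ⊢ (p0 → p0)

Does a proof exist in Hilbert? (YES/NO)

Derivation (root first):
[MP] p0 ⊢ (p0 → p0)
  [K]  ⊢ (p0 → (p0 → p0))
  [MP] p0 ⊢ p0
    [MP] p0 ⊢ (p0 → p0)
      [K]  ⊢ (p0 → (p0 → p0))
      [Hyp] p0 ⊢ p0
    [Hyp] p0 ⊢ p0

Result: YES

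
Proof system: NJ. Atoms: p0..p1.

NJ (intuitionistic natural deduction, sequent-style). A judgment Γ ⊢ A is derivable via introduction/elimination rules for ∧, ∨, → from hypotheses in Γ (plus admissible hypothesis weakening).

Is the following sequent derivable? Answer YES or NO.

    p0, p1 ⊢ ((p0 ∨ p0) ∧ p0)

Derivation (root first):
[Wk] p0, p1 ⊢ ((p0 ∨ p0) ∧ p0)
  [∧I] p0 ⊢ ((p0 ∨ p0) ∧ p0)
    [∨I₂] p0 ⊢ (p0 ∨ p0)
      [Ax] p0 ⊢ p0
    [Ax] p0 ⊢ p0

Result: YES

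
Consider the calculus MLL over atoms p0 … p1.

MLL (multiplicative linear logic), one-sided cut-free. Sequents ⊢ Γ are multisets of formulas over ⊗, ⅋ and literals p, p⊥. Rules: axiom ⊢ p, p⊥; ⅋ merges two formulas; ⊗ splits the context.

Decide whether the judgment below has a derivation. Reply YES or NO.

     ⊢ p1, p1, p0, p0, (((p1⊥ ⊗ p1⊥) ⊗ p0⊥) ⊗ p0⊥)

Derivation (root first):
[⊗]  ⊢ p1, p1, p0, p0, (((p1⊥ ⊗ p1⊥) ⊗ p0⊥) ⊗ p0⊥)
  [⊗]  ⊢ p1, p1, p0, ((p1⊥ ⊗ p1⊥) ⊗ p0⊥)
    [⊗]  ⊢ p1, p1, (p1⊥ ⊗ p1⊥)
      [Ax]  ⊢ p1, p1⊥
      [Ax]  ⊢ p1, p1⊥
    [Ax]  ⊢ p0, p0⊥
  [Ax]  ⊢ p0, p0⊥

Result: YES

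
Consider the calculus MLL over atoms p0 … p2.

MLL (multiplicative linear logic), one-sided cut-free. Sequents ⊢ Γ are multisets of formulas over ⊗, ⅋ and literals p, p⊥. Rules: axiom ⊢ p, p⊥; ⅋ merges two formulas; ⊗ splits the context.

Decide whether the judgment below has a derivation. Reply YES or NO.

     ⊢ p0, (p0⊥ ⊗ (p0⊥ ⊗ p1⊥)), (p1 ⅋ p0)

Derivation (root first):
[⅋]  ⊢ p0, (p0⊥ ⊗ (p0⊥ ⊗ p1⊥)), (p1 ⅋ p0)
  [⊗]  ⊢ p0, p0, p1, (p0⊥ ⊗ (p0⊥ ⊗ p1⊥))
    [Ax]  ⊢ p0, p0⊥
    [⊗]  ⊢ p0, p1, (p0⊥ ⊗ p1⊥)
      [Ax]  ⊢ p0, p0⊥
      [Ax]  ⊢ p1, p1⊥

Result: YES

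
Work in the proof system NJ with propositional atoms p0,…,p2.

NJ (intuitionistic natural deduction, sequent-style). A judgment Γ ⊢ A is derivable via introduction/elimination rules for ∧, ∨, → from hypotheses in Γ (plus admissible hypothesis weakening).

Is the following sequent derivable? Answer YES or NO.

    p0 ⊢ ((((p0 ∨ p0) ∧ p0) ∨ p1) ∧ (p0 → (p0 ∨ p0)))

Proof tree:
[∧I] p0 ⊢ ((((p0 ∨ p0) ∧ p0) ∨ p1) ∧ (p0 → (p0 ∨ p0)))
  [∨I₁] p0 ⊢ (((p0 ∨ p0) ∧ p0) ∨ p1)
    [∧I] p0 ⊢ ((p0 ∨ p0) ∧ p0)
      [∨I₂] p0 ⊢ (p0 ∨ p0)
        [Ax] p0 ⊢ p0
      [Ax] p0 ⊢ p0
  [→I]  ⊢ (p0 → (p0 ∨ p0))
    [∨I₂] p0 ⊢ (p0 ∨ p0)
      [Ax] p0 ⊢ p0

Result: YES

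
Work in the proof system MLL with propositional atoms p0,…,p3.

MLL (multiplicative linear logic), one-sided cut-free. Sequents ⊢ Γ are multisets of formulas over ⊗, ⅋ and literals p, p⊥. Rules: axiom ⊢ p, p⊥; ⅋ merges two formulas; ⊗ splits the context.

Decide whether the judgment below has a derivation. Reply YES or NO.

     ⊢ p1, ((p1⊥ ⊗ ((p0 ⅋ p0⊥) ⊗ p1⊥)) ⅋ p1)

Proof tree:
[⅋]  ⊢ p1, ((p1⊥ ⊗ ((p0 ⅋ p0⊥) ⊗ p1⊥)) ⅋ p1)
  [⊗]  ⊢ p1, p1, (p1⊥ ⊗ ((p0 ⅋ p0⊥) ⊗ p1⊥))
    [Ax]  ⊢ p1, p1⊥
    [⊗]  ⊢ p1, ((p0 ⅋ p0⊥) ⊗ p1⊥)
      [⅋]  ⊢ (p0 ⅋ p0⊥)
        [Ax]  ⊢ p0, p0⊥
      [Ax]  ⊢ p1, p1⊥

Result: YES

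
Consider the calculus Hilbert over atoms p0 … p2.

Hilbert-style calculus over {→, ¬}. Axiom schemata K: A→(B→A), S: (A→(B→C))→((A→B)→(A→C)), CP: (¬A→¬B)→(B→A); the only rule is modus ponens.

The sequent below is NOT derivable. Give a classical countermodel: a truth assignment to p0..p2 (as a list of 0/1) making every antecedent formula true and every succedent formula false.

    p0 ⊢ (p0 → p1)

Enumerate valuations to refute Γ ⊢ Δ:
  v=000: Γ:[p0=F] Δ:[(p0 → p1)=T] refutes=False
  v=001: Γ:[p0=F] Δ:[(p0 → p1)=T] refutes=False
  v=010: Γ:[p0=F] Δ:[(p0 → p1)=T] refutes=False
  v=011: Γ:[p0=F] Δ:[(p0 → p1)=T] refutes=False
  v=100: Γ:[p0=T] Δ:[(p0 → p1)=F] refutes=True  ← countermodel

Result: [1, 0, 0]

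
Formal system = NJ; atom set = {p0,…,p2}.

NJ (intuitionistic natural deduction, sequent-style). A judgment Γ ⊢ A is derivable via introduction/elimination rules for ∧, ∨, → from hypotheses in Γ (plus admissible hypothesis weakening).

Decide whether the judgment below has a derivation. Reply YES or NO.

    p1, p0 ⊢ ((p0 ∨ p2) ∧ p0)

Derivation trace:
[∧I] p1, p0 ⊢ ((p0 ∨ p2) ∧ p0)
  [∨I₁] p0, p1 ⊢ (p0 ∨ p2)
    [Wk] p0, p1 ⊢ p0
      [Ax] p0 ⊢ p0
  [Ax] p0 ⊢ p0

Result: YES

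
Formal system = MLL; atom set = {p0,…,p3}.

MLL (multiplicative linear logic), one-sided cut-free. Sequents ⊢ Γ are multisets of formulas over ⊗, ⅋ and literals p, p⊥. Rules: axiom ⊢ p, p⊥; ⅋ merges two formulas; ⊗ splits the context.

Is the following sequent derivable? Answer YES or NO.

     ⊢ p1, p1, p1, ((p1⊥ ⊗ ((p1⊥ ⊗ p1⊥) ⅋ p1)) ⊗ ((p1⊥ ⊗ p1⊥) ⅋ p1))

Proof tree:
[⊗]  ⊢ p1, p1, p1, ((p1⊥ ⊗ ((p1⊥ ⊗ p1⊥) ⅋ p1)) ⊗ ((p1⊥ ⊗ p1⊥) ⅋ p1))
  [⊗]  ⊢ p1, p1, (p1⊥ ⊗ ((p1⊥ ⊗ p1⊥) ⅋ p1))
    [Ax]  ⊢ p1, p1⊥
    [⅋]  ⊢ p1, ((p1⊥ ⊗ p1⊥) ⅋ p1)
      [⊗]  ⊢ p1, p1, (p1⊥ ⊗ p1⊥)
        [Ax]  ⊢ p1, p1⊥
        [Ax]  ⊢ p1, p1⊥
  [⅋]  ⊢ p1, ((p1⊥ ⊗ p1⊥) ⅋ p1)
    [⊗]  ⊢ p1, p1, (p1⊥ ⊗ p1⊥)
      [Ax]  ⊢ p1, p1⊥
      [Ax]  ⊢ p1, p1⊥

Result: YES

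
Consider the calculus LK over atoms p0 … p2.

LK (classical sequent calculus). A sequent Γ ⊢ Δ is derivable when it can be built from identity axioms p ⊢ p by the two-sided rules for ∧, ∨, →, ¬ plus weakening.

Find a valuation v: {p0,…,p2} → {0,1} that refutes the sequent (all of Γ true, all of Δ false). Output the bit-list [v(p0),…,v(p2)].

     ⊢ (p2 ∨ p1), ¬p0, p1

Truth-table refutation:
  v=000: Γ:[] Δ:[(p2 ∨ p1)=F, ¬p0=T, p1=F] refutes=False
  v=001: Γ:[] Δ:[(p2 ∨ p1)=T, ¬p0=T, p1=F] refutes=False
  v=010: Γ:[] Δ:[(p2 ∨ p1)=T, ¬p0=T, p1=T] refutes=False
  v=011: Γ:[] Δ:[(p2 ∨ p1)=T, ¬p0=T, p1=T] refutes=False
  v=100: Γ:[] Δ:[(p2 ∨ p1)=F, ¬p0=F, p1=F] refutes=True  ← countermodel

Result: [1, 0, 0]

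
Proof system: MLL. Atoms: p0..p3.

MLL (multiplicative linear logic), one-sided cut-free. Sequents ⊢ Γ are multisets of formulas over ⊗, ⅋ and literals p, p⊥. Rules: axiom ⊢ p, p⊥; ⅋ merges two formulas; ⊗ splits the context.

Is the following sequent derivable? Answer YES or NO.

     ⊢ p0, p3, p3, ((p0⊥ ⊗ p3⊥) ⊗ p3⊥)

Derivation trace:
[⊗]  ⊢ p0, p3, p3, ((p0⊥ ⊗ p3⊥) ⊗ p3⊥)
  [⊗]  ⊢ p0, p3, (p0⊥ ⊗ p3⊥)
    [Ax]  ⊢ p0, p0⊥
    [Ax]  ⊢ p3, p3⊥
  [Ax]  ⊢ p3, p3⊥

Result: YES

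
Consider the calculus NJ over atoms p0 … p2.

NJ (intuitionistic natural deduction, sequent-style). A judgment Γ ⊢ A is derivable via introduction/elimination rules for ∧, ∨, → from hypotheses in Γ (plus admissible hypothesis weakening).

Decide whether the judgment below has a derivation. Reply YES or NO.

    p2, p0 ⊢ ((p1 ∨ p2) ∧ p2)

Derivation trace:
[∧I] p2, p0 ⊢ ((p1 ∨ p2) ∧ p2)
  [∨I₂] p2 ⊢ (p1 ∨ p2)
    [Ax] p2 ⊢ p2
  [Wk] p2, p0 ⊢ p2
    [Ax] p2 ⊢ p2

Result: YES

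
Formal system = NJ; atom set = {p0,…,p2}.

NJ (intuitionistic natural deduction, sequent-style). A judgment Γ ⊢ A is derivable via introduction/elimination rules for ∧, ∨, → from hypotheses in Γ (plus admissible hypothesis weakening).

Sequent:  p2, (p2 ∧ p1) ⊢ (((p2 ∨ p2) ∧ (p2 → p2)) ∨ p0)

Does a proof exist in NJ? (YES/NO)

Derivation (root first):
[∨I₁] p2, (p2 ∧ p1) ⊢ (((p2 ∨ p2) ∧ (p2 → p2)) ∨ p0)
  [∧I] p2, (p2 ∧ p1) ⊢ ((p2 ∨ p2) ∧ (p2 → p2))
    [Wk] p2, (p2 ∧ p1) ⊢ (p2 ∨ p2)
      [∨I₂] p2 ⊢ (p2 ∨ p2)
        [Ax] p2 ⊢ p2
    [→I]  ⊢ (p2 → p2)
      [Ax] p2 ⊢ p2

Result: YES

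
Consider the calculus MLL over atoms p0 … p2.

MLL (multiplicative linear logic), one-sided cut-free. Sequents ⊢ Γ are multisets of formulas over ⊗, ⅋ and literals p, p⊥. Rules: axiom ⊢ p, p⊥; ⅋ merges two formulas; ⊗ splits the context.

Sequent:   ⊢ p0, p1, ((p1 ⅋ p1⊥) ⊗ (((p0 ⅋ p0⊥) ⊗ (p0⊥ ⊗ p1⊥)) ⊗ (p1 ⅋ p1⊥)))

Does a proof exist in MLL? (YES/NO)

Derivation trace:
[⊗]  ⊢ p0, p1, ((p1 ⅋ p1⊥) ⊗ (((p0 ⅋ p0⊥) ⊗ (p0⊥ ⊗ p1⊥)) ⊗ (p1 ⅋ p1⊥)))
  [⅋]  ⊢ (p1 ⅋ p1⊥)
    [Ax]  ⊢ p1, p1⊥
  [⊗]  ⊢ p0, p1, (((p0 ⅋ p0⊥) ⊗ (p0⊥ ⊗ p1⊥)) ⊗ (p1 ⅋ p1⊥))
    [⊗]  ⊢ p0, p1, ((p0 ⅋ p0⊥) ⊗ (p0⊥ ⊗ p1⊥))
      [⅋]  ⊢ (p0 ⅋ p0⊥)
        [Ax]  ⊢ p0, p0⊥
      [⊗]  ⊢ p0, p1, (p0⊥ ⊗ p1⊥)
        [Ax]  ⊢ p0, p0⊥
        [Ax]  ⊢ p1, p1⊥
    [⅋]  ⊢ (p1 ⅋ p1⊥)
      [Ax]  ⊢ p1, p1⊥

Result: YES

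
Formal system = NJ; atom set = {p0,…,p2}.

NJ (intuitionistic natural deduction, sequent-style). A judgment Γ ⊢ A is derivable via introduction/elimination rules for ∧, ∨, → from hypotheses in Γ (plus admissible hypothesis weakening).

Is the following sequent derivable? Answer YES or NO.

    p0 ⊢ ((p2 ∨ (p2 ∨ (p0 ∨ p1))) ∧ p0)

Derivation (root first):
[∧I] p0 ⊢ ((p2 ∨ (p2 ∨ (p0 ∨ p1))) ∧ p0)
  [∨I₂] p0 ⊢ (p2 ∨ (p2 ∨ (p0 ∨ p1)))
    [∨I₂] p0 ⊢ (p2 ∨ (p0 ∨ p1))
      [∨I₁] p0 ⊢ (p0 ∨ p1)
        [Ax] p0 ⊢ p0
  [Ax] p0 ⊢ p0

Result: YES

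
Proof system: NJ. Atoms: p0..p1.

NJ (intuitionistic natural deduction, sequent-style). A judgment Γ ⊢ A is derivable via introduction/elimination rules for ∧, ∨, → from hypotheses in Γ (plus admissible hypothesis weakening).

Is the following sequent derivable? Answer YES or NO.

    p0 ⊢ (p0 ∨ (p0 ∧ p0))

Proof tree:
[∨I₂] p0 ⊢ (p0 ∨ (p0 ∧ p0))
  [∧I] p0 ⊢ (p0 ∧ p0)
    [Ax] p0 ⊢ p0
    [Ax] p0 ⊢ p0

Result: YES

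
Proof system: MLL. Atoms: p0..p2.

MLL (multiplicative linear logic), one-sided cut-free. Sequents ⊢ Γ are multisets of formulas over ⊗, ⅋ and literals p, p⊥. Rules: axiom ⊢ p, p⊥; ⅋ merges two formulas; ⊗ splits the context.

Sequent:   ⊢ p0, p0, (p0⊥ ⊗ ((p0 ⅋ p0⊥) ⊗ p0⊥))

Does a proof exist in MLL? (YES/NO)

Derivation (root first):
[⊗]  ⊢ p0, p0, (p0⊥ ⊗ ((p0 ⅋ p0⊥) ⊗ p0⊥))
  [Ax]  ⊢ p0, p0⊥
  [⊗]  ⊢ p0, ((p0 ⅋ p0⊥) ⊗ p0⊥)
    [⅋]  ⊢ (p0 ⅋ p0⊥)
      [Ax]  ⊢ p0, p0⊥
    [Ax]  ⊢ p0, p0⊥

Result: YES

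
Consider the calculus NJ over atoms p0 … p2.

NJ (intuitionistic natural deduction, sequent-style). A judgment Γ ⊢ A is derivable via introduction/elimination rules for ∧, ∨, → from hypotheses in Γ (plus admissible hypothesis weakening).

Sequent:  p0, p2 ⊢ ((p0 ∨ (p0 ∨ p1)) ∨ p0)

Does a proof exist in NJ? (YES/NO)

Derivation (root first):
[∨I₁] p0, p2 ⊢ ((p0 ∨ (p0 ∨ p1)) ∨ p0)
  [Wk] p0, p2 ⊢ (p0 ∨ (p0 ∨ p1))
    [∨I₂] p0 ⊢ (p0 ∨ (p0 ∨ p1))
      [∨I₁] p0 ⊢ (p0 ∨ p1)
        [Ax] p0 ⊢ p0

Result: YES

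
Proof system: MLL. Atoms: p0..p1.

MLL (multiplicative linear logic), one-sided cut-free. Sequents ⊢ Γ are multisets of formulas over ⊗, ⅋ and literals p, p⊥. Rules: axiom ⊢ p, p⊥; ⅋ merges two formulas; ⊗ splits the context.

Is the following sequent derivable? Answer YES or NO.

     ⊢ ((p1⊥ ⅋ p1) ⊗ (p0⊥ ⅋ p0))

Derivation trace:
[⊗]  ⊢ ((p1⊥ ⅋ p1) ⊗ (p0⊥ ⅋ p0))
  [⅋]  ⊢ (p1⊥ ⅋ p1)
    [Ax]  ⊢ p1, p1⊥
  [⅋]  ⊢ (p0⊥ ⅋ p0)
    [Ax]  ⊢ p0, p0⊥

Result: YES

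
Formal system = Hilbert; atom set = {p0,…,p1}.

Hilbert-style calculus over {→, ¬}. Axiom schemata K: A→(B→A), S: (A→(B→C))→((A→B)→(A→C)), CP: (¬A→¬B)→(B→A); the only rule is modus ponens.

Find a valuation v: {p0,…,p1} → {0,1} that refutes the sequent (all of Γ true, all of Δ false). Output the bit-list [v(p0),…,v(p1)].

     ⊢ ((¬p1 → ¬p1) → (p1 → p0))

Search for a countermodel by truth-table:
  v=00: Γ:[] Δ:[((¬p1 → ¬p1) → (p1 → p0))=T] refutes=False
  v=01: Γ:[] Δ:[((¬p1 → ¬p1) → (p1 → p0))=F] refutes=True  ← countermodel

Result: [0, 1]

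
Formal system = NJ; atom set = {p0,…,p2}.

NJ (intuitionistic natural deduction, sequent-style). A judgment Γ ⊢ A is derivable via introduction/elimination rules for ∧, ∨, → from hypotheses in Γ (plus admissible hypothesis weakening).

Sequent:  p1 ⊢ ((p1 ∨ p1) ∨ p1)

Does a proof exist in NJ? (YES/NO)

Proof tree:
[∨I₁] p1 ⊢ ((p1 ∨ p1) ∨ p1)
  [∨I₁] p1 ⊢ (p1 ∨ p1)
    [Ax] p1 ⊢ p1

Result: YES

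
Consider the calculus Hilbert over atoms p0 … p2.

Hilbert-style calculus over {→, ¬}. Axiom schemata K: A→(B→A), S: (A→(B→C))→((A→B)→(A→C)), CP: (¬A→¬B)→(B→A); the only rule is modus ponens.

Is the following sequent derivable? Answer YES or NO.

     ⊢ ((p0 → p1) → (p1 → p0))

Search for a countermodel by truth-table:
  v=000: Γ:[] Δ:[((p0 → p1) → (p1 → p0))=T] refutes=False
  v=001: Γ:[] Δ:[((p0 → p1) → (p1 → p0))=T] refutes=False
  v=010: Γ:[] Δ:[((p0 → p1) → (p1 → p0))=F] refutes=True  ← countermodel

Result: NO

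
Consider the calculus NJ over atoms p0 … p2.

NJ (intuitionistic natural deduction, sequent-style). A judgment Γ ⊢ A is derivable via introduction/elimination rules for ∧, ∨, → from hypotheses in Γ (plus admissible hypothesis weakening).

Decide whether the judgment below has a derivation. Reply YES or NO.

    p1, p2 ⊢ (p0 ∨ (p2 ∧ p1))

Derivation trace:
[∨I₂] p1, p2 ⊢ (p0 ∨ (p2 ∧ p1))
  [∧I] p1, p2 ⊢ (p2 ∧ p1)
    [Ax] p2 ⊢ p2
    [Ax] p1 ⊢ p1

Result: YES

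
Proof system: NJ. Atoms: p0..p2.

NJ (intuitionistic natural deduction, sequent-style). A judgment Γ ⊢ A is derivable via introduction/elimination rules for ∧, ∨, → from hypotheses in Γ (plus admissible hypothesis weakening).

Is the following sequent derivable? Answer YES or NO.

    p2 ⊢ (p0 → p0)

Derivation (root first):
[Wk] p2 ⊢ (p0 → p0)
  [→I]  ⊢ (p0 → p0)
    [Ax] p0 ⊢ p0

Result: YES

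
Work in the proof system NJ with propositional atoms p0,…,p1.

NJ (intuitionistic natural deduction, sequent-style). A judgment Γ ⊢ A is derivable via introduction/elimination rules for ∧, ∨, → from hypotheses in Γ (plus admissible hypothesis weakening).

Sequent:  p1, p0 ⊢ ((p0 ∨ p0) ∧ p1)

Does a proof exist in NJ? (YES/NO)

Derivation (root first):
[∧I] p1, p0 ⊢ ((p0 ∨ p0) ∧ p1)
  [∨I₂] p0 ⊢ (p0 ∨ p0)
    [Ax] p0 ⊢ p0
  [Ax] p1 ⊢ p1

Result: YES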